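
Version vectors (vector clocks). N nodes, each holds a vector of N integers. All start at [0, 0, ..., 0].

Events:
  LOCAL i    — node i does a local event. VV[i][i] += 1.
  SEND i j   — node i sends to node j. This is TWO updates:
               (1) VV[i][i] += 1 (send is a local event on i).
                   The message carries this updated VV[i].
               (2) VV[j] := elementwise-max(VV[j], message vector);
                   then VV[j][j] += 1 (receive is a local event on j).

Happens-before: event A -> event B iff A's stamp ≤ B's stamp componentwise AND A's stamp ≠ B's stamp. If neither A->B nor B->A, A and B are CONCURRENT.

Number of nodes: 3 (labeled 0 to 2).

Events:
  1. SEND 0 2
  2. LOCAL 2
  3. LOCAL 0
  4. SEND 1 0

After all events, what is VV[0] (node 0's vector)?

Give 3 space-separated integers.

Answer: 3 1 0

Derivation:
Initial: VV[0]=[0, 0, 0]
Initial: VV[1]=[0, 0, 0]
Initial: VV[2]=[0, 0, 0]
Event 1: SEND 0->2: VV[0][0]++ -> VV[0]=[1, 0, 0], msg_vec=[1, 0, 0]; VV[2]=max(VV[2],msg_vec) then VV[2][2]++ -> VV[2]=[1, 0, 1]
Event 2: LOCAL 2: VV[2][2]++ -> VV[2]=[1, 0, 2]
Event 3: LOCAL 0: VV[0][0]++ -> VV[0]=[2, 0, 0]
Event 4: SEND 1->0: VV[1][1]++ -> VV[1]=[0, 1, 0], msg_vec=[0, 1, 0]; VV[0]=max(VV[0],msg_vec) then VV[0][0]++ -> VV[0]=[3, 1, 0]
Final vectors: VV[0]=[3, 1, 0]; VV[1]=[0, 1, 0]; VV[2]=[1, 0, 2]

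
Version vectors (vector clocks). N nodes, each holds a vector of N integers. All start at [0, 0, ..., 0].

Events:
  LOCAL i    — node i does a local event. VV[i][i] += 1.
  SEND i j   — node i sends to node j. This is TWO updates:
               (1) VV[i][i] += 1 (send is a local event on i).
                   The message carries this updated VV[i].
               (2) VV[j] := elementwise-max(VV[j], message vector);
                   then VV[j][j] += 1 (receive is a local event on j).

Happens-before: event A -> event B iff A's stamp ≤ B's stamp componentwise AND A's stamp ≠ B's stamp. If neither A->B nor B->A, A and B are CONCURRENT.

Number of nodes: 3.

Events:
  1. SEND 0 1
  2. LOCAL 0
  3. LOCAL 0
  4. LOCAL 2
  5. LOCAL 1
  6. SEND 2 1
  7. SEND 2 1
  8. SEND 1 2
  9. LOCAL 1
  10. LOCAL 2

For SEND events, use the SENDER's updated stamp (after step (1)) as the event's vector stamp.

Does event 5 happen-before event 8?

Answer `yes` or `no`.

Initial: VV[0]=[0, 0, 0]
Initial: VV[1]=[0, 0, 0]
Initial: VV[2]=[0, 0, 0]
Event 1: SEND 0->1: VV[0][0]++ -> VV[0]=[1, 0, 0], msg_vec=[1, 0, 0]; VV[1]=max(VV[1],msg_vec) then VV[1][1]++ -> VV[1]=[1, 1, 0]
Event 2: LOCAL 0: VV[0][0]++ -> VV[0]=[2, 0, 0]
Event 3: LOCAL 0: VV[0][0]++ -> VV[0]=[3, 0, 0]
Event 4: LOCAL 2: VV[2][2]++ -> VV[2]=[0, 0, 1]
Event 5: LOCAL 1: VV[1][1]++ -> VV[1]=[1, 2, 0]
Event 6: SEND 2->1: VV[2][2]++ -> VV[2]=[0, 0, 2], msg_vec=[0, 0, 2]; VV[1]=max(VV[1],msg_vec) then VV[1][1]++ -> VV[1]=[1, 3, 2]
Event 7: SEND 2->1: VV[2][2]++ -> VV[2]=[0, 0, 3], msg_vec=[0, 0, 3]; VV[1]=max(VV[1],msg_vec) then VV[1][1]++ -> VV[1]=[1, 4, 3]
Event 8: SEND 1->2: VV[1][1]++ -> VV[1]=[1, 5, 3], msg_vec=[1, 5, 3]; VV[2]=max(VV[2],msg_vec) then VV[2][2]++ -> VV[2]=[1, 5, 4]
Event 9: LOCAL 1: VV[1][1]++ -> VV[1]=[1, 6, 3]
Event 10: LOCAL 2: VV[2][2]++ -> VV[2]=[1, 5, 5]
Event 5 stamp: [1, 2, 0]
Event 8 stamp: [1, 5, 3]
[1, 2, 0] <= [1, 5, 3]? True. Equal? False. Happens-before: True

Answer: yes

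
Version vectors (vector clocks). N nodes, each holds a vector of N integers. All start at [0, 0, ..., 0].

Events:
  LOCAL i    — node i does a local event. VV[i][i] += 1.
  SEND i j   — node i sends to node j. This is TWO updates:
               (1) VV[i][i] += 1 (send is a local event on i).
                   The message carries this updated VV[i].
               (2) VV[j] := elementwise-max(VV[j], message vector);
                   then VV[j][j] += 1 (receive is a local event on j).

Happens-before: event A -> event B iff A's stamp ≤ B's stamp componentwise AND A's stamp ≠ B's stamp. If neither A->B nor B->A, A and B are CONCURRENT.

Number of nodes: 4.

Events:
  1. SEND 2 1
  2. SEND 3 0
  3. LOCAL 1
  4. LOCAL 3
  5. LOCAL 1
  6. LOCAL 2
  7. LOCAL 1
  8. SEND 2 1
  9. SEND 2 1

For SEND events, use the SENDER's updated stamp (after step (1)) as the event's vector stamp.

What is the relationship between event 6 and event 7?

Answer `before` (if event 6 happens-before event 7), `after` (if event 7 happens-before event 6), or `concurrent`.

Answer: concurrent

Derivation:
Initial: VV[0]=[0, 0, 0, 0]
Initial: VV[1]=[0, 0, 0, 0]
Initial: VV[2]=[0, 0, 0, 0]
Initial: VV[3]=[0, 0, 0, 0]
Event 1: SEND 2->1: VV[2][2]++ -> VV[2]=[0, 0, 1, 0], msg_vec=[0, 0, 1, 0]; VV[1]=max(VV[1],msg_vec) then VV[1][1]++ -> VV[1]=[0, 1, 1, 0]
Event 2: SEND 3->0: VV[3][3]++ -> VV[3]=[0, 0, 0, 1], msg_vec=[0, 0, 0, 1]; VV[0]=max(VV[0],msg_vec) then VV[0][0]++ -> VV[0]=[1, 0, 0, 1]
Event 3: LOCAL 1: VV[1][1]++ -> VV[1]=[0, 2, 1, 0]
Event 4: LOCAL 3: VV[3][3]++ -> VV[3]=[0, 0, 0, 2]
Event 5: LOCAL 1: VV[1][1]++ -> VV[1]=[0, 3, 1, 0]
Event 6: LOCAL 2: VV[2][2]++ -> VV[2]=[0, 0, 2, 0]
Event 7: LOCAL 1: VV[1][1]++ -> VV[1]=[0, 4, 1, 0]
Event 8: SEND 2->1: VV[2][2]++ -> VV[2]=[0, 0, 3, 0], msg_vec=[0, 0, 3, 0]; VV[1]=max(VV[1],msg_vec) then VV[1][1]++ -> VV[1]=[0, 5, 3, 0]
Event 9: SEND 2->1: VV[2][2]++ -> VV[2]=[0, 0, 4, 0], msg_vec=[0, 0, 4, 0]; VV[1]=max(VV[1],msg_vec) then VV[1][1]++ -> VV[1]=[0, 6, 4, 0]
Event 6 stamp: [0, 0, 2, 0]
Event 7 stamp: [0, 4, 1, 0]
[0, 0, 2, 0] <= [0, 4, 1, 0]? False
[0, 4, 1, 0] <= [0, 0, 2, 0]? False
Relation: concurrent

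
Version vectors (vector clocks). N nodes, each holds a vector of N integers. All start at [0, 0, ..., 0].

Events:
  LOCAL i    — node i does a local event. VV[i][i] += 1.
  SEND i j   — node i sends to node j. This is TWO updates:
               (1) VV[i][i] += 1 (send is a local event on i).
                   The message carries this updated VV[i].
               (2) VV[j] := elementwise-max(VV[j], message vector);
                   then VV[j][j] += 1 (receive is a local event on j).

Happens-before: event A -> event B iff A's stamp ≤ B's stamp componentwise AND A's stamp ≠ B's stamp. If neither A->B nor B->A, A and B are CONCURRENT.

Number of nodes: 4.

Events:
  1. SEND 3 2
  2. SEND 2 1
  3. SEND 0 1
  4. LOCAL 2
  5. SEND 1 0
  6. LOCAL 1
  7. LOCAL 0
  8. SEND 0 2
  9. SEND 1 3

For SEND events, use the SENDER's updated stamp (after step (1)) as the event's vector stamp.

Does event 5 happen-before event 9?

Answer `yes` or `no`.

Initial: VV[0]=[0, 0, 0, 0]
Initial: VV[1]=[0, 0, 0, 0]
Initial: VV[2]=[0, 0, 0, 0]
Initial: VV[3]=[0, 0, 0, 0]
Event 1: SEND 3->2: VV[3][3]++ -> VV[3]=[0, 0, 0, 1], msg_vec=[0, 0, 0, 1]; VV[2]=max(VV[2],msg_vec) then VV[2][2]++ -> VV[2]=[0, 0, 1, 1]
Event 2: SEND 2->1: VV[2][2]++ -> VV[2]=[0, 0, 2, 1], msg_vec=[0, 0, 2, 1]; VV[1]=max(VV[1],msg_vec) then VV[1][1]++ -> VV[1]=[0, 1, 2, 1]
Event 3: SEND 0->1: VV[0][0]++ -> VV[0]=[1, 0, 0, 0], msg_vec=[1, 0, 0, 0]; VV[1]=max(VV[1],msg_vec) then VV[1][1]++ -> VV[1]=[1, 2, 2, 1]
Event 4: LOCAL 2: VV[2][2]++ -> VV[2]=[0, 0, 3, 1]
Event 5: SEND 1->0: VV[1][1]++ -> VV[1]=[1, 3, 2, 1], msg_vec=[1, 3, 2, 1]; VV[0]=max(VV[0],msg_vec) then VV[0][0]++ -> VV[0]=[2, 3, 2, 1]
Event 6: LOCAL 1: VV[1][1]++ -> VV[1]=[1, 4, 2, 1]
Event 7: LOCAL 0: VV[0][0]++ -> VV[0]=[3, 3, 2, 1]
Event 8: SEND 0->2: VV[0][0]++ -> VV[0]=[4, 3, 2, 1], msg_vec=[4, 3, 2, 1]; VV[2]=max(VV[2],msg_vec) then VV[2][2]++ -> VV[2]=[4, 3, 4, 1]
Event 9: SEND 1->3: VV[1][1]++ -> VV[1]=[1, 5, 2, 1], msg_vec=[1, 5, 2, 1]; VV[3]=max(VV[3],msg_vec) then VV[3][3]++ -> VV[3]=[1, 5, 2, 2]
Event 5 stamp: [1, 3, 2, 1]
Event 9 stamp: [1, 5, 2, 1]
[1, 3, 2, 1] <= [1, 5, 2, 1]? True. Equal? False. Happens-before: True

Answer: yes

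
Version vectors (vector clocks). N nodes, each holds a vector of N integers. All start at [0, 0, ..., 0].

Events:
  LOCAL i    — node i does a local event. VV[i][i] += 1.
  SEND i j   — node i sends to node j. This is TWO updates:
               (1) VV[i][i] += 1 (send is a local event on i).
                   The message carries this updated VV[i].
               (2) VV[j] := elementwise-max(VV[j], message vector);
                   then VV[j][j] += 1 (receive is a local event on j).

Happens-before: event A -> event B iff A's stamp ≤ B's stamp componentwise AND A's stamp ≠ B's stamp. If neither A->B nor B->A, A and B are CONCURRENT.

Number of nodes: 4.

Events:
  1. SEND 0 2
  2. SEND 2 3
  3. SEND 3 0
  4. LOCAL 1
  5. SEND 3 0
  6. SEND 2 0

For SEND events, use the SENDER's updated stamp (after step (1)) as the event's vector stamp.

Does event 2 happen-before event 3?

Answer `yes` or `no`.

Answer: yes

Derivation:
Initial: VV[0]=[0, 0, 0, 0]
Initial: VV[1]=[0, 0, 0, 0]
Initial: VV[2]=[0, 0, 0, 0]
Initial: VV[3]=[0, 0, 0, 0]
Event 1: SEND 0->2: VV[0][0]++ -> VV[0]=[1, 0, 0, 0], msg_vec=[1, 0, 0, 0]; VV[2]=max(VV[2],msg_vec) then VV[2][2]++ -> VV[2]=[1, 0, 1, 0]
Event 2: SEND 2->3: VV[2][2]++ -> VV[2]=[1, 0, 2, 0], msg_vec=[1, 0, 2, 0]; VV[3]=max(VV[3],msg_vec) then VV[3][3]++ -> VV[3]=[1, 0, 2, 1]
Event 3: SEND 3->0: VV[3][3]++ -> VV[3]=[1, 0, 2, 2], msg_vec=[1, 0, 2, 2]; VV[0]=max(VV[0],msg_vec) then VV[0][0]++ -> VV[0]=[2, 0, 2, 2]
Event 4: LOCAL 1: VV[1][1]++ -> VV[1]=[0, 1, 0, 0]
Event 5: SEND 3->0: VV[3][3]++ -> VV[3]=[1, 0, 2, 3], msg_vec=[1, 0, 2, 3]; VV[0]=max(VV[0],msg_vec) then VV[0][0]++ -> VV[0]=[3, 0, 2, 3]
Event 6: SEND 2->0: VV[2][2]++ -> VV[2]=[1, 0, 3, 0], msg_vec=[1, 0, 3, 0]; VV[0]=max(VV[0],msg_vec) then VV[0][0]++ -> VV[0]=[4, 0, 3, 3]
Event 2 stamp: [1, 0, 2, 0]
Event 3 stamp: [1, 0, 2, 2]
[1, 0, 2, 0] <= [1, 0, 2, 2]? True. Equal? False. Happens-before: True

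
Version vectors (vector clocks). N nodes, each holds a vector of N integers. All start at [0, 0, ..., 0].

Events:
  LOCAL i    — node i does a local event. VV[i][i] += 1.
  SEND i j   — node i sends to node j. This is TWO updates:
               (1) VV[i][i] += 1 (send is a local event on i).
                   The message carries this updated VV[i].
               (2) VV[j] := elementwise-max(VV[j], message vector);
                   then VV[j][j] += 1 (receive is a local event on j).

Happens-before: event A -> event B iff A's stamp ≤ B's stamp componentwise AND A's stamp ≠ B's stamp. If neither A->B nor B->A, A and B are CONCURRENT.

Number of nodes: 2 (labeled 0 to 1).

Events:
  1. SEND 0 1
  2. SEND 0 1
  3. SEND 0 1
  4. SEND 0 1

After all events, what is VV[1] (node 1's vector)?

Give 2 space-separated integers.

Answer: 4 4

Derivation:
Initial: VV[0]=[0, 0]
Initial: VV[1]=[0, 0]
Event 1: SEND 0->1: VV[0][0]++ -> VV[0]=[1, 0], msg_vec=[1, 0]; VV[1]=max(VV[1],msg_vec) then VV[1][1]++ -> VV[1]=[1, 1]
Event 2: SEND 0->1: VV[0][0]++ -> VV[0]=[2, 0], msg_vec=[2, 0]; VV[1]=max(VV[1],msg_vec) then VV[1][1]++ -> VV[1]=[2, 2]
Event 3: SEND 0->1: VV[0][0]++ -> VV[0]=[3, 0], msg_vec=[3, 0]; VV[1]=max(VV[1],msg_vec) then VV[1][1]++ -> VV[1]=[3, 3]
Event 4: SEND 0->1: VV[0][0]++ -> VV[0]=[4, 0], msg_vec=[4, 0]; VV[1]=max(VV[1],msg_vec) then VV[1][1]++ -> VV[1]=[4, 4]
Final vectors: VV[0]=[4, 0]; VV[1]=[4, 4]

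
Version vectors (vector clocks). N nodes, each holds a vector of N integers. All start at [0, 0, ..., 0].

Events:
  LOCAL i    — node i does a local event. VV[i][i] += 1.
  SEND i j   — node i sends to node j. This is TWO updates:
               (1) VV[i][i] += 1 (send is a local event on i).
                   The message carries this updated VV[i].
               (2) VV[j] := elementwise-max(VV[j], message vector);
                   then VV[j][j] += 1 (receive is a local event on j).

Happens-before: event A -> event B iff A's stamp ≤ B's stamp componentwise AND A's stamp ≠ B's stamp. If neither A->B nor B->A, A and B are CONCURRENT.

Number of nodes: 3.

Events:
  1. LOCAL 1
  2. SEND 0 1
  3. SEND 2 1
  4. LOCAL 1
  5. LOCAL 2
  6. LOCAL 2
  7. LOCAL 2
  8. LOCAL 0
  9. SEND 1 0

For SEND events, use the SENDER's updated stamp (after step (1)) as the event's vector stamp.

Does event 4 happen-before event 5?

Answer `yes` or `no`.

Initial: VV[0]=[0, 0, 0]
Initial: VV[1]=[0, 0, 0]
Initial: VV[2]=[0, 0, 0]
Event 1: LOCAL 1: VV[1][1]++ -> VV[1]=[0, 1, 0]
Event 2: SEND 0->1: VV[0][0]++ -> VV[0]=[1, 0, 0], msg_vec=[1, 0, 0]; VV[1]=max(VV[1],msg_vec) then VV[1][1]++ -> VV[1]=[1, 2, 0]
Event 3: SEND 2->1: VV[2][2]++ -> VV[2]=[0, 0, 1], msg_vec=[0, 0, 1]; VV[1]=max(VV[1],msg_vec) then VV[1][1]++ -> VV[1]=[1, 3, 1]
Event 4: LOCAL 1: VV[1][1]++ -> VV[1]=[1, 4, 1]
Event 5: LOCAL 2: VV[2][2]++ -> VV[2]=[0, 0, 2]
Event 6: LOCAL 2: VV[2][2]++ -> VV[2]=[0, 0, 3]
Event 7: LOCAL 2: VV[2][2]++ -> VV[2]=[0, 0, 4]
Event 8: LOCAL 0: VV[0][0]++ -> VV[0]=[2, 0, 0]
Event 9: SEND 1->0: VV[1][1]++ -> VV[1]=[1, 5, 1], msg_vec=[1, 5, 1]; VV[0]=max(VV[0],msg_vec) then VV[0][0]++ -> VV[0]=[3, 5, 1]
Event 4 stamp: [1, 4, 1]
Event 5 stamp: [0, 0, 2]
[1, 4, 1] <= [0, 0, 2]? False. Equal? False. Happens-before: False

Answer: no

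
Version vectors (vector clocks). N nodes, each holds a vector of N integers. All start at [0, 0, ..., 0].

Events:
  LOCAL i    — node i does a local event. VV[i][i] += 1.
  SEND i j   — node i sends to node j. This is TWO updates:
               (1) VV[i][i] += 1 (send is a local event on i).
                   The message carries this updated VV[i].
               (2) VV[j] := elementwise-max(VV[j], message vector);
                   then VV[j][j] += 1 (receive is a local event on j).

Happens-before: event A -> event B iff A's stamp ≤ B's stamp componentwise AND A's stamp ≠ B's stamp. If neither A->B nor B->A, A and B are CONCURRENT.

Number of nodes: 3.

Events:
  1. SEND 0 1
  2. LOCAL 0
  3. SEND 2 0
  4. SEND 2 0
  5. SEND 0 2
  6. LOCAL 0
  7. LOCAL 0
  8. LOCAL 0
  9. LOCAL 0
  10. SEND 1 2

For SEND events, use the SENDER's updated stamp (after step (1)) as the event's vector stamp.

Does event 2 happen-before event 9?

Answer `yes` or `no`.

Initial: VV[0]=[0, 0, 0]
Initial: VV[1]=[0, 0, 0]
Initial: VV[2]=[0, 0, 0]
Event 1: SEND 0->1: VV[0][0]++ -> VV[0]=[1, 0, 0], msg_vec=[1, 0, 0]; VV[1]=max(VV[1],msg_vec) then VV[1][1]++ -> VV[1]=[1, 1, 0]
Event 2: LOCAL 0: VV[0][0]++ -> VV[0]=[2, 0, 0]
Event 3: SEND 2->0: VV[2][2]++ -> VV[2]=[0, 0, 1], msg_vec=[0, 0, 1]; VV[0]=max(VV[0],msg_vec) then VV[0][0]++ -> VV[0]=[3, 0, 1]
Event 4: SEND 2->0: VV[2][2]++ -> VV[2]=[0, 0, 2], msg_vec=[0, 0, 2]; VV[0]=max(VV[0],msg_vec) then VV[0][0]++ -> VV[0]=[4, 0, 2]
Event 5: SEND 0->2: VV[0][0]++ -> VV[0]=[5, 0, 2], msg_vec=[5, 0, 2]; VV[2]=max(VV[2],msg_vec) then VV[2][2]++ -> VV[2]=[5, 0, 3]
Event 6: LOCAL 0: VV[0][0]++ -> VV[0]=[6, 0, 2]
Event 7: LOCAL 0: VV[0][0]++ -> VV[0]=[7, 0, 2]
Event 8: LOCAL 0: VV[0][0]++ -> VV[0]=[8, 0, 2]
Event 9: LOCAL 0: VV[0][0]++ -> VV[0]=[9, 0, 2]
Event 10: SEND 1->2: VV[1][1]++ -> VV[1]=[1, 2, 0], msg_vec=[1, 2, 0]; VV[2]=max(VV[2],msg_vec) then VV[2][2]++ -> VV[2]=[5, 2, 4]
Event 2 stamp: [2, 0, 0]
Event 9 stamp: [9, 0, 2]
[2, 0, 0] <= [9, 0, 2]? True. Equal? False. Happens-before: True

Answer: yes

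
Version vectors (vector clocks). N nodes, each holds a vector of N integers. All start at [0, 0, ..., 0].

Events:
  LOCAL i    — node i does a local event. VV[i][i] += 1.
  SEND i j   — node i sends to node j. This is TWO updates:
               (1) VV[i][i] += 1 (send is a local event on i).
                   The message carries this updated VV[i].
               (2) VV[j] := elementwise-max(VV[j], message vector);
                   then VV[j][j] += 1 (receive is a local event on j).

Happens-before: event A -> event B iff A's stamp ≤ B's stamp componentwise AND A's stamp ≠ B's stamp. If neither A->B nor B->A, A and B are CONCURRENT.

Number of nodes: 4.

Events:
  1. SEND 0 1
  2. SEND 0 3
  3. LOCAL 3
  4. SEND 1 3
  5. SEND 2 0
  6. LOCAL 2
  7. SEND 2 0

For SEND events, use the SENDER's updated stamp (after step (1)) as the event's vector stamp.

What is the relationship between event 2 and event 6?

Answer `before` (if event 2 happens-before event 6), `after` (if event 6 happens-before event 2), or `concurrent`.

Answer: concurrent

Derivation:
Initial: VV[0]=[0, 0, 0, 0]
Initial: VV[1]=[0, 0, 0, 0]
Initial: VV[2]=[0, 0, 0, 0]
Initial: VV[3]=[0, 0, 0, 0]
Event 1: SEND 0->1: VV[0][0]++ -> VV[0]=[1, 0, 0, 0], msg_vec=[1, 0, 0, 0]; VV[1]=max(VV[1],msg_vec) then VV[1][1]++ -> VV[1]=[1, 1, 0, 0]
Event 2: SEND 0->3: VV[0][0]++ -> VV[0]=[2, 0, 0, 0], msg_vec=[2, 0, 0, 0]; VV[3]=max(VV[3],msg_vec) then VV[3][3]++ -> VV[3]=[2, 0, 0, 1]
Event 3: LOCAL 3: VV[3][3]++ -> VV[3]=[2, 0, 0, 2]
Event 4: SEND 1->3: VV[1][1]++ -> VV[1]=[1, 2, 0, 0], msg_vec=[1, 2, 0, 0]; VV[3]=max(VV[3],msg_vec) then VV[3][3]++ -> VV[3]=[2, 2, 0, 3]
Event 5: SEND 2->0: VV[2][2]++ -> VV[2]=[0, 0, 1, 0], msg_vec=[0, 0, 1, 0]; VV[0]=max(VV[0],msg_vec) then VV[0][0]++ -> VV[0]=[3, 0, 1, 0]
Event 6: LOCAL 2: VV[2][2]++ -> VV[2]=[0, 0, 2, 0]
Event 7: SEND 2->0: VV[2][2]++ -> VV[2]=[0, 0, 3, 0], msg_vec=[0, 0, 3, 0]; VV[0]=max(VV[0],msg_vec) then VV[0][0]++ -> VV[0]=[4, 0, 3, 0]
Event 2 stamp: [2, 0, 0, 0]
Event 6 stamp: [0, 0, 2, 0]
[2, 0, 0, 0] <= [0, 0, 2, 0]? False
[0, 0, 2, 0] <= [2, 0, 0, 0]? False
Relation: concurrent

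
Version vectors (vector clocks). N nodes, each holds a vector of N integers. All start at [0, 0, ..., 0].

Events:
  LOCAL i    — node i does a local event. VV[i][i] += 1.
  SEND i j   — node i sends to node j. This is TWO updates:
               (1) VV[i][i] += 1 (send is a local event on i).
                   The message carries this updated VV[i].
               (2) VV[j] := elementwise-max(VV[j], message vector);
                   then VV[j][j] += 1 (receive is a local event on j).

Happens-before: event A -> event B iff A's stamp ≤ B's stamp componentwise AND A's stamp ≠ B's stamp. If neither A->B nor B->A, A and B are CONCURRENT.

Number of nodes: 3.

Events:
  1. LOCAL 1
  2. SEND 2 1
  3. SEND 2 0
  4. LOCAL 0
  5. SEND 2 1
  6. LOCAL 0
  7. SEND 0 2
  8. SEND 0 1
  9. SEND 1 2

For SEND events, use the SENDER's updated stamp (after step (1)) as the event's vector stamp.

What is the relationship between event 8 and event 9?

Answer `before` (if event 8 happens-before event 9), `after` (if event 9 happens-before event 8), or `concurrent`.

Initial: VV[0]=[0, 0, 0]
Initial: VV[1]=[0, 0, 0]
Initial: VV[2]=[0, 0, 0]
Event 1: LOCAL 1: VV[1][1]++ -> VV[1]=[0, 1, 0]
Event 2: SEND 2->1: VV[2][2]++ -> VV[2]=[0, 0, 1], msg_vec=[0, 0, 1]; VV[1]=max(VV[1],msg_vec) then VV[1][1]++ -> VV[1]=[0, 2, 1]
Event 3: SEND 2->0: VV[2][2]++ -> VV[2]=[0, 0, 2], msg_vec=[0, 0, 2]; VV[0]=max(VV[0],msg_vec) then VV[0][0]++ -> VV[0]=[1, 0, 2]
Event 4: LOCAL 0: VV[0][0]++ -> VV[0]=[2, 0, 2]
Event 5: SEND 2->1: VV[2][2]++ -> VV[2]=[0, 0, 3], msg_vec=[0, 0, 3]; VV[1]=max(VV[1],msg_vec) then VV[1][1]++ -> VV[1]=[0, 3, 3]
Event 6: LOCAL 0: VV[0][0]++ -> VV[0]=[3, 0, 2]
Event 7: SEND 0->2: VV[0][0]++ -> VV[0]=[4, 0, 2], msg_vec=[4, 0, 2]; VV[2]=max(VV[2],msg_vec) then VV[2][2]++ -> VV[2]=[4, 0, 4]
Event 8: SEND 0->1: VV[0][0]++ -> VV[0]=[5, 0, 2], msg_vec=[5, 0, 2]; VV[1]=max(VV[1],msg_vec) then VV[1][1]++ -> VV[1]=[5, 4, 3]
Event 9: SEND 1->2: VV[1][1]++ -> VV[1]=[5, 5, 3], msg_vec=[5, 5, 3]; VV[2]=max(VV[2],msg_vec) then VV[2][2]++ -> VV[2]=[5, 5, 5]
Event 8 stamp: [5, 0, 2]
Event 9 stamp: [5, 5, 3]
[5, 0, 2] <= [5, 5, 3]? True
[5, 5, 3] <= [5, 0, 2]? False
Relation: before

Answer: before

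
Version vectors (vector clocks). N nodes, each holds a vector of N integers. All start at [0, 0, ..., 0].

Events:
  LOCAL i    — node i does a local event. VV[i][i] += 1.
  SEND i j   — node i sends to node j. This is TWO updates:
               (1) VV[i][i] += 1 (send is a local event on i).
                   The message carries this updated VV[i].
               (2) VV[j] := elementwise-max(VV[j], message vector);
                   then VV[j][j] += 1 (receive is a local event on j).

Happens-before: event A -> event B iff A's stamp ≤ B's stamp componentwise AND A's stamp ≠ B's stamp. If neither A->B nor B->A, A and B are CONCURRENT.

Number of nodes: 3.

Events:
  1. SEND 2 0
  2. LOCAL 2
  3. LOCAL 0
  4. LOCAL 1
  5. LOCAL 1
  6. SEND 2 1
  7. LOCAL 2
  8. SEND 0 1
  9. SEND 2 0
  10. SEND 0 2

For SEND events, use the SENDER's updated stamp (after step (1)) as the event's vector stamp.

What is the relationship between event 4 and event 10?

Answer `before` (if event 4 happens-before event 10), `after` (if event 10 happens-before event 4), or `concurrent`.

Initial: VV[0]=[0, 0, 0]
Initial: VV[1]=[0, 0, 0]
Initial: VV[2]=[0, 0, 0]
Event 1: SEND 2->0: VV[2][2]++ -> VV[2]=[0, 0, 1], msg_vec=[0, 0, 1]; VV[0]=max(VV[0],msg_vec) then VV[0][0]++ -> VV[0]=[1, 0, 1]
Event 2: LOCAL 2: VV[2][2]++ -> VV[2]=[0, 0, 2]
Event 3: LOCAL 0: VV[0][0]++ -> VV[0]=[2, 0, 1]
Event 4: LOCAL 1: VV[1][1]++ -> VV[1]=[0, 1, 0]
Event 5: LOCAL 1: VV[1][1]++ -> VV[1]=[0, 2, 0]
Event 6: SEND 2->1: VV[2][2]++ -> VV[2]=[0, 0, 3], msg_vec=[0, 0, 3]; VV[1]=max(VV[1],msg_vec) then VV[1][1]++ -> VV[1]=[0, 3, 3]
Event 7: LOCAL 2: VV[2][2]++ -> VV[2]=[0, 0, 4]
Event 8: SEND 0->1: VV[0][0]++ -> VV[0]=[3, 0, 1], msg_vec=[3, 0, 1]; VV[1]=max(VV[1],msg_vec) then VV[1][1]++ -> VV[1]=[3, 4, 3]
Event 9: SEND 2->0: VV[2][2]++ -> VV[2]=[0, 0, 5], msg_vec=[0, 0, 5]; VV[0]=max(VV[0],msg_vec) then VV[0][0]++ -> VV[0]=[4, 0, 5]
Event 10: SEND 0->2: VV[0][0]++ -> VV[0]=[5, 0, 5], msg_vec=[5, 0, 5]; VV[2]=max(VV[2],msg_vec) then VV[2][2]++ -> VV[2]=[5, 0, 6]
Event 4 stamp: [0, 1, 0]
Event 10 stamp: [5, 0, 5]
[0, 1, 0] <= [5, 0, 5]? False
[5, 0, 5] <= [0, 1, 0]? False
Relation: concurrent

Answer: concurrent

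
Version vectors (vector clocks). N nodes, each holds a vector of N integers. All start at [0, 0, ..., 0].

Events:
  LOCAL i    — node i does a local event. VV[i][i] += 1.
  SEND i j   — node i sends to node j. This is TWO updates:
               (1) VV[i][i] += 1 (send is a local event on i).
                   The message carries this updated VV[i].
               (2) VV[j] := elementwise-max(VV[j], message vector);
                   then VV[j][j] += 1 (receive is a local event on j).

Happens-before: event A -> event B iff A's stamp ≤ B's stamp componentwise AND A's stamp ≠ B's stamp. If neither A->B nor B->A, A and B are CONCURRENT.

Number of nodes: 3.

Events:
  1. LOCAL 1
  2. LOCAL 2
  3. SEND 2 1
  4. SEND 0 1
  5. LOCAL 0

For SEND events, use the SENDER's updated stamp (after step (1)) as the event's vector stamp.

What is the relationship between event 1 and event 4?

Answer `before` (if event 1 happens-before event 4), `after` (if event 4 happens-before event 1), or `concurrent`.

Initial: VV[0]=[0, 0, 0]
Initial: VV[1]=[0, 0, 0]
Initial: VV[2]=[0, 0, 0]
Event 1: LOCAL 1: VV[1][1]++ -> VV[1]=[0, 1, 0]
Event 2: LOCAL 2: VV[2][2]++ -> VV[2]=[0, 0, 1]
Event 3: SEND 2->1: VV[2][2]++ -> VV[2]=[0, 0, 2], msg_vec=[0, 0, 2]; VV[1]=max(VV[1],msg_vec) then VV[1][1]++ -> VV[1]=[0, 2, 2]
Event 4: SEND 0->1: VV[0][0]++ -> VV[0]=[1, 0, 0], msg_vec=[1, 0, 0]; VV[1]=max(VV[1],msg_vec) then VV[1][1]++ -> VV[1]=[1, 3, 2]
Event 5: LOCAL 0: VV[0][0]++ -> VV[0]=[2, 0, 0]
Event 1 stamp: [0, 1, 0]
Event 4 stamp: [1, 0, 0]
[0, 1, 0] <= [1, 0, 0]? False
[1, 0, 0] <= [0, 1, 0]? False
Relation: concurrent

Answer: concurrent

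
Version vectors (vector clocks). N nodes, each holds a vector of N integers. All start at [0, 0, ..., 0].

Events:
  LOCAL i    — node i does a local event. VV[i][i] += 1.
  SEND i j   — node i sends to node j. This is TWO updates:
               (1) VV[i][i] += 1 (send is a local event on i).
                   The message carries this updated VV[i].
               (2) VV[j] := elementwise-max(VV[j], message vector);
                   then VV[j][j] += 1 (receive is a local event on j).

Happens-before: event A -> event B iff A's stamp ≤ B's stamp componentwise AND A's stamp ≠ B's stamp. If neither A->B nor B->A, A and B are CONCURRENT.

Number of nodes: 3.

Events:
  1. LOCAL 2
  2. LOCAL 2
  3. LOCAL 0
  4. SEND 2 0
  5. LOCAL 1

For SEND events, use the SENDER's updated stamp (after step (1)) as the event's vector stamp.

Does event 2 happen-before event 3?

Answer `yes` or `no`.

Answer: no

Derivation:
Initial: VV[0]=[0, 0, 0]
Initial: VV[1]=[0, 0, 0]
Initial: VV[2]=[0, 0, 0]
Event 1: LOCAL 2: VV[2][2]++ -> VV[2]=[0, 0, 1]
Event 2: LOCAL 2: VV[2][2]++ -> VV[2]=[0, 0, 2]
Event 3: LOCAL 0: VV[0][0]++ -> VV[0]=[1, 0, 0]
Event 4: SEND 2->0: VV[2][2]++ -> VV[2]=[0, 0, 3], msg_vec=[0, 0, 3]; VV[0]=max(VV[0],msg_vec) then VV[0][0]++ -> VV[0]=[2, 0, 3]
Event 5: LOCAL 1: VV[1][1]++ -> VV[1]=[0, 1, 0]
Event 2 stamp: [0, 0, 2]
Event 3 stamp: [1, 0, 0]
[0, 0, 2] <= [1, 0, 0]? False. Equal? False. Happens-before: False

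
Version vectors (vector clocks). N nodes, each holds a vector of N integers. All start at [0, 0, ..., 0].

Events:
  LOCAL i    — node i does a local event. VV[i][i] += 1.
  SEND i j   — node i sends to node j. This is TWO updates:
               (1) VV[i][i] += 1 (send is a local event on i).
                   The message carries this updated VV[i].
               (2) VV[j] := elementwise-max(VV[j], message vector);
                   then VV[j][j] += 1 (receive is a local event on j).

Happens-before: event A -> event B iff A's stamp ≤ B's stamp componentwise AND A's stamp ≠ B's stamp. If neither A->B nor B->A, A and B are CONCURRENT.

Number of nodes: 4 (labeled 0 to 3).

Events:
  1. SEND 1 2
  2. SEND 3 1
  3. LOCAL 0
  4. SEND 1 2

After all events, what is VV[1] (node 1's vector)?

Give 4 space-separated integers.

Answer: 0 3 0 1

Derivation:
Initial: VV[0]=[0, 0, 0, 0]
Initial: VV[1]=[0, 0, 0, 0]
Initial: VV[2]=[0, 0, 0, 0]
Initial: VV[3]=[0, 0, 0, 0]
Event 1: SEND 1->2: VV[1][1]++ -> VV[1]=[0, 1, 0, 0], msg_vec=[0, 1, 0, 0]; VV[2]=max(VV[2],msg_vec) then VV[2][2]++ -> VV[2]=[0, 1, 1, 0]
Event 2: SEND 3->1: VV[3][3]++ -> VV[3]=[0, 0, 0, 1], msg_vec=[0, 0, 0, 1]; VV[1]=max(VV[1],msg_vec) then VV[1][1]++ -> VV[1]=[0, 2, 0, 1]
Event 3: LOCAL 0: VV[0][0]++ -> VV[0]=[1, 0, 0, 0]
Event 4: SEND 1->2: VV[1][1]++ -> VV[1]=[0, 3, 0, 1], msg_vec=[0, 3, 0, 1]; VV[2]=max(VV[2],msg_vec) then VV[2][2]++ -> VV[2]=[0, 3, 2, 1]
Final vectors: VV[0]=[1, 0, 0, 0]; VV[1]=[0, 3, 0, 1]; VV[2]=[0, 3, 2, 1]; VV[3]=[0, 0, 0, 1]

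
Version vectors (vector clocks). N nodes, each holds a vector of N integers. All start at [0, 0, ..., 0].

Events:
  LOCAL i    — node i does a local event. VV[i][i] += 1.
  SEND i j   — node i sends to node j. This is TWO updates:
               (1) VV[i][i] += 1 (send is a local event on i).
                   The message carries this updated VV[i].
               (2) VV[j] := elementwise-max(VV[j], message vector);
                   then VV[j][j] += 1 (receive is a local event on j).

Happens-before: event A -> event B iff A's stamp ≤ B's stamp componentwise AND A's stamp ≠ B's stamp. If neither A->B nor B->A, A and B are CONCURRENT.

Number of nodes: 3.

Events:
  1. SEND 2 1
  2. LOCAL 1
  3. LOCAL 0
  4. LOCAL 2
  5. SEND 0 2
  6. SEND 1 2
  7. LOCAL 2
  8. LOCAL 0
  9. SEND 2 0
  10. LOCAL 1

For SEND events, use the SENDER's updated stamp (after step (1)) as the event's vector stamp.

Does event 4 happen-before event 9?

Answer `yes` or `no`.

Answer: yes

Derivation:
Initial: VV[0]=[0, 0, 0]
Initial: VV[1]=[0, 0, 0]
Initial: VV[2]=[0, 0, 0]
Event 1: SEND 2->1: VV[2][2]++ -> VV[2]=[0, 0, 1], msg_vec=[0, 0, 1]; VV[1]=max(VV[1],msg_vec) then VV[1][1]++ -> VV[1]=[0, 1, 1]
Event 2: LOCAL 1: VV[1][1]++ -> VV[1]=[0, 2, 1]
Event 3: LOCAL 0: VV[0][0]++ -> VV[0]=[1, 0, 0]
Event 4: LOCAL 2: VV[2][2]++ -> VV[2]=[0, 0, 2]
Event 5: SEND 0->2: VV[0][0]++ -> VV[0]=[2, 0, 0], msg_vec=[2, 0, 0]; VV[2]=max(VV[2],msg_vec) then VV[2][2]++ -> VV[2]=[2, 0, 3]
Event 6: SEND 1->2: VV[1][1]++ -> VV[1]=[0, 3, 1], msg_vec=[0, 3, 1]; VV[2]=max(VV[2],msg_vec) then VV[2][2]++ -> VV[2]=[2, 3, 4]
Event 7: LOCAL 2: VV[2][2]++ -> VV[2]=[2, 3, 5]
Event 8: LOCAL 0: VV[0][0]++ -> VV[0]=[3, 0, 0]
Event 9: SEND 2->0: VV[2][2]++ -> VV[2]=[2, 3, 6], msg_vec=[2, 3, 6]; VV[0]=max(VV[0],msg_vec) then VV[0][0]++ -> VV[0]=[4, 3, 6]
Event 10: LOCAL 1: VV[1][1]++ -> VV[1]=[0, 4, 1]
Event 4 stamp: [0, 0, 2]
Event 9 stamp: [2, 3, 6]
[0, 0, 2] <= [2, 3, 6]? True. Equal? False. Happens-before: True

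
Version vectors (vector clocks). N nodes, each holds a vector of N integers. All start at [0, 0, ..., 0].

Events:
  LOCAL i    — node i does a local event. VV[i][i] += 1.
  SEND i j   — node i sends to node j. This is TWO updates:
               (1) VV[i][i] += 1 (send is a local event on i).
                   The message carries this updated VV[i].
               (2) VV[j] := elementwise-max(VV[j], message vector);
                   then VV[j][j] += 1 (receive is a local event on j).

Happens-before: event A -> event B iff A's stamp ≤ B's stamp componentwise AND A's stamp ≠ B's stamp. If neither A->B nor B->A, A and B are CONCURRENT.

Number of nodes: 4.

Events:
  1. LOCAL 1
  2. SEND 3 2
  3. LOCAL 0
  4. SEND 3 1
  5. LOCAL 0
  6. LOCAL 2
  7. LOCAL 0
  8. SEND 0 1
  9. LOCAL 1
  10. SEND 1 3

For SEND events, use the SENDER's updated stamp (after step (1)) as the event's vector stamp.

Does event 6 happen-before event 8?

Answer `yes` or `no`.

Initial: VV[0]=[0, 0, 0, 0]
Initial: VV[1]=[0, 0, 0, 0]
Initial: VV[2]=[0, 0, 0, 0]
Initial: VV[3]=[0, 0, 0, 0]
Event 1: LOCAL 1: VV[1][1]++ -> VV[1]=[0, 1, 0, 0]
Event 2: SEND 3->2: VV[3][3]++ -> VV[3]=[0, 0, 0, 1], msg_vec=[0, 0, 0, 1]; VV[2]=max(VV[2],msg_vec) then VV[2][2]++ -> VV[2]=[0, 0, 1, 1]
Event 3: LOCAL 0: VV[0][0]++ -> VV[0]=[1, 0, 0, 0]
Event 4: SEND 3->1: VV[3][3]++ -> VV[3]=[0, 0, 0, 2], msg_vec=[0, 0, 0, 2]; VV[1]=max(VV[1],msg_vec) then VV[1][1]++ -> VV[1]=[0, 2, 0, 2]
Event 5: LOCAL 0: VV[0][0]++ -> VV[0]=[2, 0, 0, 0]
Event 6: LOCAL 2: VV[2][2]++ -> VV[2]=[0, 0, 2, 1]
Event 7: LOCAL 0: VV[0][0]++ -> VV[0]=[3, 0, 0, 0]
Event 8: SEND 0->1: VV[0][0]++ -> VV[0]=[4, 0, 0, 0], msg_vec=[4, 0, 0, 0]; VV[1]=max(VV[1],msg_vec) then VV[1][1]++ -> VV[1]=[4, 3, 0, 2]
Event 9: LOCAL 1: VV[1][1]++ -> VV[1]=[4, 4, 0, 2]
Event 10: SEND 1->3: VV[1][1]++ -> VV[1]=[4, 5, 0, 2], msg_vec=[4, 5, 0, 2]; VV[3]=max(VV[3],msg_vec) then VV[3][3]++ -> VV[3]=[4, 5, 0, 3]
Event 6 stamp: [0, 0, 2, 1]
Event 8 stamp: [4, 0, 0, 0]
[0, 0, 2, 1] <= [4, 0, 0, 0]? False. Equal? False. Happens-before: False

Answer: no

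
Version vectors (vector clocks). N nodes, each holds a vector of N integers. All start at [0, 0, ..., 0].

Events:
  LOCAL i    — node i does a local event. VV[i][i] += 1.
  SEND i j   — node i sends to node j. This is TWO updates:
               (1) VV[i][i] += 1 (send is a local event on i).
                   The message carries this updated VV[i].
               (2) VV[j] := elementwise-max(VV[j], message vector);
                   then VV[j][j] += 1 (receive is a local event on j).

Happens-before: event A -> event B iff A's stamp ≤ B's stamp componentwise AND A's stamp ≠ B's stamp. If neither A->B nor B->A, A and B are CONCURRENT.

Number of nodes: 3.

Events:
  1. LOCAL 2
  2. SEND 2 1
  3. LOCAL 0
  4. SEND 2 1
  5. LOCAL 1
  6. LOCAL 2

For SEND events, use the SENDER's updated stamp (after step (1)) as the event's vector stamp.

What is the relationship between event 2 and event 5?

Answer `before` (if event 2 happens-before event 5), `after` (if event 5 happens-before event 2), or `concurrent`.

Answer: before

Derivation:
Initial: VV[0]=[0, 0, 0]
Initial: VV[1]=[0, 0, 0]
Initial: VV[2]=[0, 0, 0]
Event 1: LOCAL 2: VV[2][2]++ -> VV[2]=[0, 0, 1]
Event 2: SEND 2->1: VV[2][2]++ -> VV[2]=[0, 0, 2], msg_vec=[0, 0, 2]; VV[1]=max(VV[1],msg_vec) then VV[1][1]++ -> VV[1]=[0, 1, 2]
Event 3: LOCAL 0: VV[0][0]++ -> VV[0]=[1, 0, 0]
Event 4: SEND 2->1: VV[2][2]++ -> VV[2]=[0, 0, 3], msg_vec=[0, 0, 3]; VV[1]=max(VV[1],msg_vec) then VV[1][1]++ -> VV[1]=[0, 2, 3]
Event 5: LOCAL 1: VV[1][1]++ -> VV[1]=[0, 3, 3]
Event 6: LOCAL 2: VV[2][2]++ -> VV[2]=[0, 0, 4]
Event 2 stamp: [0, 0, 2]
Event 5 stamp: [0, 3, 3]
[0, 0, 2] <= [0, 3, 3]? True
[0, 3, 3] <= [0, 0, 2]? False
Relation: before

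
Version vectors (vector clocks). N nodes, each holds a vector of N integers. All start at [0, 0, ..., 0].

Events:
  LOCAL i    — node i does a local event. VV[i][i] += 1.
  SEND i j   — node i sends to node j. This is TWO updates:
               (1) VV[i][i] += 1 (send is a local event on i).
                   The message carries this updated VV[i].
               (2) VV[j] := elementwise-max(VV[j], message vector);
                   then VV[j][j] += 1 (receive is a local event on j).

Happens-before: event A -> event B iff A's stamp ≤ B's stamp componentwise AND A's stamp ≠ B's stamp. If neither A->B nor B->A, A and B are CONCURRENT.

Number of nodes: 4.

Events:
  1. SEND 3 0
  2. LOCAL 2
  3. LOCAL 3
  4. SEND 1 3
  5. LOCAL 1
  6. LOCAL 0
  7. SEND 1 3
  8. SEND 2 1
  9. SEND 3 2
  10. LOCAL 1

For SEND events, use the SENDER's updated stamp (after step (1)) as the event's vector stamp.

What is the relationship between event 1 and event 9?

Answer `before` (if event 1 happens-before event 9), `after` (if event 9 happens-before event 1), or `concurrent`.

Answer: before

Derivation:
Initial: VV[0]=[0, 0, 0, 0]
Initial: VV[1]=[0, 0, 0, 0]
Initial: VV[2]=[0, 0, 0, 0]
Initial: VV[3]=[0, 0, 0, 0]
Event 1: SEND 3->0: VV[3][3]++ -> VV[3]=[0, 0, 0, 1], msg_vec=[0, 0, 0, 1]; VV[0]=max(VV[0],msg_vec) then VV[0][0]++ -> VV[0]=[1, 0, 0, 1]
Event 2: LOCAL 2: VV[2][2]++ -> VV[2]=[0, 0, 1, 0]
Event 3: LOCAL 3: VV[3][3]++ -> VV[3]=[0, 0, 0, 2]
Event 4: SEND 1->3: VV[1][1]++ -> VV[1]=[0, 1, 0, 0], msg_vec=[0, 1, 0, 0]; VV[3]=max(VV[3],msg_vec) then VV[3][3]++ -> VV[3]=[0, 1, 0, 3]
Event 5: LOCAL 1: VV[1][1]++ -> VV[1]=[0, 2, 0, 0]
Event 6: LOCAL 0: VV[0][0]++ -> VV[0]=[2, 0, 0, 1]
Event 7: SEND 1->3: VV[1][1]++ -> VV[1]=[0, 3, 0, 0], msg_vec=[0, 3, 0, 0]; VV[3]=max(VV[3],msg_vec) then VV[3][3]++ -> VV[3]=[0, 3, 0, 4]
Event 8: SEND 2->1: VV[2][2]++ -> VV[2]=[0, 0, 2, 0], msg_vec=[0, 0, 2, 0]; VV[1]=max(VV[1],msg_vec) then VV[1][1]++ -> VV[1]=[0, 4, 2, 0]
Event 9: SEND 3->2: VV[3][3]++ -> VV[3]=[0, 3, 0, 5], msg_vec=[0, 3, 0, 5]; VV[2]=max(VV[2],msg_vec) then VV[2][2]++ -> VV[2]=[0, 3, 3, 5]
Event 10: LOCAL 1: VV[1][1]++ -> VV[1]=[0, 5, 2, 0]
Event 1 stamp: [0, 0, 0, 1]
Event 9 stamp: [0, 3, 0, 5]
[0, 0, 0, 1] <= [0, 3, 0, 5]? True
[0, 3, 0, 5] <= [0, 0, 0, 1]? False
Relation: before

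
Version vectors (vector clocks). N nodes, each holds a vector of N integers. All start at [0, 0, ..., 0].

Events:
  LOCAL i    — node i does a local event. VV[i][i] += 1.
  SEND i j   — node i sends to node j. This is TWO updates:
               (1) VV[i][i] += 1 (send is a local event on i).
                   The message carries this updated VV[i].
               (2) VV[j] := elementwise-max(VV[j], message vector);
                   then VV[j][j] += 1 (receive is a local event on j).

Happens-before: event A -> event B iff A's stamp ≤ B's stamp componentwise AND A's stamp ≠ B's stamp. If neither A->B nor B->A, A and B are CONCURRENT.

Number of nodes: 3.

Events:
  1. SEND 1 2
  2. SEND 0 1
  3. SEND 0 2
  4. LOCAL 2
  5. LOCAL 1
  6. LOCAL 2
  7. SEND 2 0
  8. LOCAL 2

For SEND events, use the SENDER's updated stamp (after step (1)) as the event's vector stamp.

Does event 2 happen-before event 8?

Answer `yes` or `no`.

Answer: yes

Derivation:
Initial: VV[0]=[0, 0, 0]
Initial: VV[1]=[0, 0, 0]
Initial: VV[2]=[0, 0, 0]
Event 1: SEND 1->2: VV[1][1]++ -> VV[1]=[0, 1, 0], msg_vec=[0, 1, 0]; VV[2]=max(VV[2],msg_vec) then VV[2][2]++ -> VV[2]=[0, 1, 1]
Event 2: SEND 0->1: VV[0][0]++ -> VV[0]=[1, 0, 0], msg_vec=[1, 0, 0]; VV[1]=max(VV[1],msg_vec) then VV[1][1]++ -> VV[1]=[1, 2, 0]
Event 3: SEND 0->2: VV[0][0]++ -> VV[0]=[2, 0, 0], msg_vec=[2, 0, 0]; VV[2]=max(VV[2],msg_vec) then VV[2][2]++ -> VV[2]=[2, 1, 2]
Event 4: LOCAL 2: VV[2][2]++ -> VV[2]=[2, 1, 3]
Event 5: LOCAL 1: VV[1][1]++ -> VV[1]=[1, 3, 0]
Event 6: LOCAL 2: VV[2][2]++ -> VV[2]=[2, 1, 4]
Event 7: SEND 2->0: VV[2][2]++ -> VV[2]=[2, 1, 5], msg_vec=[2, 1, 5]; VV[0]=max(VV[0],msg_vec) then VV[0][0]++ -> VV[0]=[3, 1, 5]
Event 8: LOCAL 2: VV[2][2]++ -> VV[2]=[2, 1, 6]
Event 2 stamp: [1, 0, 0]
Event 8 stamp: [2, 1, 6]
[1, 0, 0] <= [2, 1, 6]? True. Equal? False. Happens-before: True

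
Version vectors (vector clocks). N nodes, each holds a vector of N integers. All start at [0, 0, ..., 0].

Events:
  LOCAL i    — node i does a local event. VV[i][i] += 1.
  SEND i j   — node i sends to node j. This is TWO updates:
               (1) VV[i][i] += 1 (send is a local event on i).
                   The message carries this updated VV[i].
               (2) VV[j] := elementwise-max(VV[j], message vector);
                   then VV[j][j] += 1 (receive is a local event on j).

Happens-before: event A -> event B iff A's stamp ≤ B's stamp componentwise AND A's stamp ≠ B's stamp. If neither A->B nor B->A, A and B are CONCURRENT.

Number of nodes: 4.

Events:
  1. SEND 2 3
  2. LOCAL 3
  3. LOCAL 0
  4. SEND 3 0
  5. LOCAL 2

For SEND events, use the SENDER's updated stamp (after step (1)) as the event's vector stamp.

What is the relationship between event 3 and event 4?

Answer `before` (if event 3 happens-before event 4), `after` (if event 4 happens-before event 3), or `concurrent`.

Initial: VV[0]=[0, 0, 0, 0]
Initial: VV[1]=[0, 0, 0, 0]
Initial: VV[2]=[0, 0, 0, 0]
Initial: VV[3]=[0, 0, 0, 0]
Event 1: SEND 2->3: VV[2][2]++ -> VV[2]=[0, 0, 1, 0], msg_vec=[0, 0, 1, 0]; VV[3]=max(VV[3],msg_vec) then VV[3][3]++ -> VV[3]=[0, 0, 1, 1]
Event 2: LOCAL 3: VV[3][3]++ -> VV[3]=[0, 0, 1, 2]
Event 3: LOCAL 0: VV[0][0]++ -> VV[0]=[1, 0, 0, 0]
Event 4: SEND 3->0: VV[3][3]++ -> VV[3]=[0, 0, 1, 3], msg_vec=[0, 0, 1, 3]; VV[0]=max(VV[0],msg_vec) then VV[0][0]++ -> VV[0]=[2, 0, 1, 3]
Event 5: LOCAL 2: VV[2][2]++ -> VV[2]=[0, 0, 2, 0]
Event 3 stamp: [1, 0, 0, 0]
Event 4 stamp: [0, 0, 1, 3]
[1, 0, 0, 0] <= [0, 0, 1, 3]? False
[0, 0, 1, 3] <= [1, 0, 0, 0]? False
Relation: concurrent

Answer: concurrent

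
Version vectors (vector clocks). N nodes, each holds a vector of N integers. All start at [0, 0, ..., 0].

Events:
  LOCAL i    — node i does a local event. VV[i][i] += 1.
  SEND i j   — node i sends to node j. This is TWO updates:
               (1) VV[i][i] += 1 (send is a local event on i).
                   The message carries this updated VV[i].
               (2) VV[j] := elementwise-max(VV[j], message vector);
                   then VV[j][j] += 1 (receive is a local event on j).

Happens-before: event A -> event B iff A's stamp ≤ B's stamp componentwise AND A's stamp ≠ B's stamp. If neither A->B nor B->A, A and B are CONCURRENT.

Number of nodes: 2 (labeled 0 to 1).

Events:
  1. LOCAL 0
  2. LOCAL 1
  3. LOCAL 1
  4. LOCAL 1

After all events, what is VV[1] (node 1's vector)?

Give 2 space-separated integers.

Initial: VV[0]=[0, 0]
Initial: VV[1]=[0, 0]
Event 1: LOCAL 0: VV[0][0]++ -> VV[0]=[1, 0]
Event 2: LOCAL 1: VV[1][1]++ -> VV[1]=[0, 1]
Event 3: LOCAL 1: VV[1][1]++ -> VV[1]=[0, 2]
Event 4: LOCAL 1: VV[1][1]++ -> VV[1]=[0, 3]
Final vectors: VV[0]=[1, 0]; VV[1]=[0, 3]

Answer: 0 3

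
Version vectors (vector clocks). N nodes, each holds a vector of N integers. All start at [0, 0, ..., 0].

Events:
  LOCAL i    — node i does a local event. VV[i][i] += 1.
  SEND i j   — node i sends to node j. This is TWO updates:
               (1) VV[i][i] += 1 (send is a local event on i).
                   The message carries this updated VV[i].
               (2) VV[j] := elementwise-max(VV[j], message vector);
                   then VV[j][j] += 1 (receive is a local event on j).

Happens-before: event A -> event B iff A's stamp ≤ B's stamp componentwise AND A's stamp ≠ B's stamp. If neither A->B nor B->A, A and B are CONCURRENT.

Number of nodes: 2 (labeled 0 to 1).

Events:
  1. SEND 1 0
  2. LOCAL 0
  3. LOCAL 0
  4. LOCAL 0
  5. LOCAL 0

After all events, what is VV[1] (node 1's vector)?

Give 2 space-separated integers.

Answer: 0 1

Derivation:
Initial: VV[0]=[0, 0]
Initial: VV[1]=[0, 0]
Event 1: SEND 1->0: VV[1][1]++ -> VV[1]=[0, 1], msg_vec=[0, 1]; VV[0]=max(VV[0],msg_vec) then VV[0][0]++ -> VV[0]=[1, 1]
Event 2: LOCAL 0: VV[0][0]++ -> VV[0]=[2, 1]
Event 3: LOCAL 0: VV[0][0]++ -> VV[0]=[3, 1]
Event 4: LOCAL 0: VV[0][0]++ -> VV[0]=[4, 1]
Event 5: LOCAL 0: VV[0][0]++ -> VV[0]=[5, 1]
Final vectors: VV[0]=[5, 1]; VV[1]=[0, 1]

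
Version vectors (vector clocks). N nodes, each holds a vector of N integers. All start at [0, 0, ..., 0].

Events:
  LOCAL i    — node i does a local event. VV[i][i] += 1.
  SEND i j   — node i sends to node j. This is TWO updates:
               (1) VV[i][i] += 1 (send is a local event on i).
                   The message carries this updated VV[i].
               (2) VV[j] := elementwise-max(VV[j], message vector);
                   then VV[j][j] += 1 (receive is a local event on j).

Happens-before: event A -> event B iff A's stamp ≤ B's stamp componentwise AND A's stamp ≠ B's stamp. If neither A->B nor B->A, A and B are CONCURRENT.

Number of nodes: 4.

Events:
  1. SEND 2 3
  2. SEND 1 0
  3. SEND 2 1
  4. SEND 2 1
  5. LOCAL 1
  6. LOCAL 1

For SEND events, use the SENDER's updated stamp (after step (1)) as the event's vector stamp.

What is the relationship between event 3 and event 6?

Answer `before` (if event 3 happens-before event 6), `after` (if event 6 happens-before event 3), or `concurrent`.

Initial: VV[0]=[0, 0, 0, 0]
Initial: VV[1]=[0, 0, 0, 0]
Initial: VV[2]=[0, 0, 0, 0]
Initial: VV[3]=[0, 0, 0, 0]
Event 1: SEND 2->3: VV[2][2]++ -> VV[2]=[0, 0, 1, 0], msg_vec=[0, 0, 1, 0]; VV[3]=max(VV[3],msg_vec) then VV[3][3]++ -> VV[3]=[0, 0, 1, 1]
Event 2: SEND 1->0: VV[1][1]++ -> VV[1]=[0, 1, 0, 0], msg_vec=[0, 1, 0, 0]; VV[0]=max(VV[0],msg_vec) then VV[0][0]++ -> VV[0]=[1, 1, 0, 0]
Event 3: SEND 2->1: VV[2][2]++ -> VV[2]=[0, 0, 2, 0], msg_vec=[0, 0, 2, 0]; VV[1]=max(VV[1],msg_vec) then VV[1][1]++ -> VV[1]=[0, 2, 2, 0]
Event 4: SEND 2->1: VV[2][2]++ -> VV[2]=[0, 0, 3, 0], msg_vec=[0, 0, 3, 0]; VV[1]=max(VV[1],msg_vec) then VV[1][1]++ -> VV[1]=[0, 3, 3, 0]
Event 5: LOCAL 1: VV[1][1]++ -> VV[1]=[0, 4, 3, 0]
Event 6: LOCAL 1: VV[1][1]++ -> VV[1]=[0, 5, 3, 0]
Event 3 stamp: [0, 0, 2, 0]
Event 6 stamp: [0, 5, 3, 0]
[0, 0, 2, 0] <= [0, 5, 3, 0]? True
[0, 5, 3, 0] <= [0, 0, 2, 0]? False
Relation: before

Answer: before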